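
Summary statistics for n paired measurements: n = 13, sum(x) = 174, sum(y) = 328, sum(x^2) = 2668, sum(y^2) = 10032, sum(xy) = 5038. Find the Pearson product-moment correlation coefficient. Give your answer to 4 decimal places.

S_xy = nΣxy − ΣxΣy = 13·5038 − 174·328 = 65494 − 57072 = 8422
S_xx = nΣx² − (Σx)² = 13·2668 − 174² = 34684 − 30276 = 4408
S_yy = nΣy² − (Σy)² = 13·10032 − 328² = 130416 − 107584 = 22832
r = S_xy / √(S_xx·S_yy) = 8422 / √(4408·22832) = 8422 / √100643456 = 8422 / 10032.1212 = 0.8395

0.8395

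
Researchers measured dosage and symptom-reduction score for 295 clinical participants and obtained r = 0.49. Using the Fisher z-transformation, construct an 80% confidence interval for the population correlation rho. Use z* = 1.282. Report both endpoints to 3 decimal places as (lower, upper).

(0.431, 0.545)

Fisher z: z_r = atanh(r) = ½·ln((1+0.49)/(1−0.49)) = 0.536060
SE(z) = 1/√(n−3) = 1/√292 = 0.058521
80% ⇒ z* = 1.282; margin = 1.282·0.058521 = 0.075024
CI on z-scale: (0.461036, 0.611084)
Back-transform: tanh(0.461036) = 0.430928, tanh(0.611084) = 0.544890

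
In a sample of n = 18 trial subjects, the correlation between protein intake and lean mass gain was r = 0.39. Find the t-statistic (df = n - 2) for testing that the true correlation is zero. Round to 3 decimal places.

t = r·√(n−2) / √(1−r²) with r = 0.39, n = 18
  = 0.39·√16 / √(1 − 0.1521)
  = 0.39·4.000000 / 0.920815
  = 1.560000 / 0.920815 = 1.694

1.694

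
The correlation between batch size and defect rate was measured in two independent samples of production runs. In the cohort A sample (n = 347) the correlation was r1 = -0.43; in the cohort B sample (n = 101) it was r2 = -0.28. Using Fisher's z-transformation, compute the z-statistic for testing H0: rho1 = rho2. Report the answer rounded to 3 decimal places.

-1.504

z1 = atanh(-0.43) = -0.459897,  z2 = atanh(-0.28) = -0.287682
SE = √(1/(n1−3) + 1/(n2−3)) = √(1/344 + 1/98) = √(0.0029070 + 0.0102041) = √0.0131111 = 0.114504
z = (z1 − z2)/SE = (-0.459897 − (-0.287682)) / 0.114504 = -0.172215 / 0.114504 = -1.504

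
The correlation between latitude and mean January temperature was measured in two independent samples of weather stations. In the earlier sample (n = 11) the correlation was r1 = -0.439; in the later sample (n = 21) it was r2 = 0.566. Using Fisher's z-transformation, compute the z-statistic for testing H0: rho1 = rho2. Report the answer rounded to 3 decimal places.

z1 = atanh(-0.439) = -0.470991,  z2 = atanh(0.566) = 0.641618
SE = √(1/(n1−3) + 1/(n2−3)) = √(1/8 + 1/18) = √(0.1250000 + 0.0555556) = √0.1805556 = 0.424918
z = (z1 − z2)/SE = (-0.470991 − 0.641618) / 0.424918 = -1.112609 / 0.424918 = -2.618

-2.618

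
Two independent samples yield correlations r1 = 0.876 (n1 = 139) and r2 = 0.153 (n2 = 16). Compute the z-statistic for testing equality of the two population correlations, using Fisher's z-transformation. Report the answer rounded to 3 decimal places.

z1 = atanh(0.876) = 1.358308,  z2 = atanh(0.153) = 0.154211
SE = √(1/(n1−3) + 1/(n2−3)) = √(1/136 + 1/13) = √(0.0073529 + 0.0769231) = √0.0842760 = 0.290303
z = (z1 − z2)/SE = (1.358308 − 0.154211) / 0.290303 = 1.204097 / 0.290303 = 4.148

4.148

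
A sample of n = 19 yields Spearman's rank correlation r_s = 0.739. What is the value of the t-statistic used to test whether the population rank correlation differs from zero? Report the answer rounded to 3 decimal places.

t = r_s·√(n−2) / √(1−r_s²) with r_s = 0.739, n = 19
  = 0.739·√17 / √(1 − 0.546121)
  = 0.739·4.123106 / 0.673705
  = 3.046975 / 0.673705 = 4.523

4.523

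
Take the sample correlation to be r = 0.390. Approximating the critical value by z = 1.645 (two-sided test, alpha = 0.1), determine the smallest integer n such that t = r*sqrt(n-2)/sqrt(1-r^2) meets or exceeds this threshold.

r√(n−2)/√(1−r²) ≥ 1.645  ⇔  n−2 ≥ (1.645)²·(1−r²)/r²
(1−r²)/r² = (1−0.152100)/0.152100 = 5.5746
n ≥ 2 + 2.706025·5.5746 = 2 + 15.0850 = 17.0850
⌈17.0850⌉ = 18

18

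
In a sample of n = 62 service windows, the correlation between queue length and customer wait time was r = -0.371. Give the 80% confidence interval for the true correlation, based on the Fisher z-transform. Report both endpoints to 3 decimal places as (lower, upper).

(-0.505, -0.219)

Fisher z: z_r = atanh(r) = ½·ln((1+(-0.371))/(1−(-0.371))) = -0.389582
SE(z) = 1/√(n−3) = 1/√59 = 0.130189
80% ⇒ z* = 1.282; margin = 1.282·0.130189 = 0.166902
CI on z-scale: (-0.556484, -0.222680)
Back-transform: tanh(-0.556484) = -0.505364, tanh(-0.222680) = -0.219071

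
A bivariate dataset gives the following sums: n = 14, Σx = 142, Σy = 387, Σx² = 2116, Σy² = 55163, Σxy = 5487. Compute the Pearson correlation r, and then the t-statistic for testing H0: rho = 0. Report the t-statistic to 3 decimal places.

1.030

Numerator: nΣxy − (Σx)(Σy) = 14·5487 − (142)(387) = 21864
Denominator: √[(nΣx²−(Σx)²)(nΣy²−(Σy)²)]
  nΣx²−(Σx)² = 14·2116 − 20164 = 9460;  nΣy²−(Σy)² = 14·55163 − 149769 = 622513
  √(9460·622513) = √5888972980 = 76739.6441
r = 21864 / 76739.6441 = 0.2849
t = r·√(n−2)/√(1−r²) = 0.2849·√12 / √(1−0.081168) = 0.986923 / 0.958557 = 1.030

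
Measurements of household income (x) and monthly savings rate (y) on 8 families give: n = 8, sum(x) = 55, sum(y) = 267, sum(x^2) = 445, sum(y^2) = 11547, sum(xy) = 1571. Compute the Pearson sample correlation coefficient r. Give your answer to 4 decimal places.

-0.6303

Numerator: nΣxy − (Σx)(Σy) = 8·1571 − (55)(267) = -2117
Denominator: √[(nΣx²−(Σx)²)(nΣy²−(Σy)²)]
  nΣx²−(Σx)² = 8·445 − 3025 = 535;  nΣy²−(Σy)² = 8·11547 − 71289 = 21087
  √(535·21087) = √11281545 = 3358.8011
r = -2117 / 3358.8011 = -0.6303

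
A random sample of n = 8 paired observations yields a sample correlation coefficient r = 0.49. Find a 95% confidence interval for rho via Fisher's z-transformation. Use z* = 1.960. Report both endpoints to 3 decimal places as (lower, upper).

Fisher z: z_r = atanh(r) = ½·ln((1+0.49)/(1−0.49)) = 0.536060
SE(z) = 1/√(n−3) = 1/√5 = 0.447214
95% ⇒ z* = 1.960; margin = 1.960·0.447214 = 0.876539
CI on z-scale: (-0.340479, 1.412599)
Back-transform: tanh(-0.340479) = -0.327905, tanh(1.412599) = 0.888045

(-0.328, 0.888)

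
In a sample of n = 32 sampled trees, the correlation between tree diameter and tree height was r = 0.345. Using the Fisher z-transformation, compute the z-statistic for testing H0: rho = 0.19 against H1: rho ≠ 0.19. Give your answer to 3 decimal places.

0.902

Fisher z: atanh(0.345) = 0.359757, atanh(0.19) = 0.192337
z = (z_r − z_0)·√(n−3) = (0.359757 − 0.192337)·√29 = 0.167420 · 5.385165 = 0.902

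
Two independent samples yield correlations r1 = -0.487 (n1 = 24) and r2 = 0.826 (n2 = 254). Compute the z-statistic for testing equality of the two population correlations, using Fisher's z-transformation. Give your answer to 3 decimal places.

Fisher z-transforms: z1 = atanh(-0.487) = -0.532120, z2 = atanh(0.826) = 1.175414; difference d = -1.707534
Var(d) = 1/21 + 1/251 = 0.0476190 + 0.0039841 = 0.0516031
z = d/√Var(d) = -1.707534 / √0.0516031 = -1.707534 / 0.227163 = -7.517

-7.517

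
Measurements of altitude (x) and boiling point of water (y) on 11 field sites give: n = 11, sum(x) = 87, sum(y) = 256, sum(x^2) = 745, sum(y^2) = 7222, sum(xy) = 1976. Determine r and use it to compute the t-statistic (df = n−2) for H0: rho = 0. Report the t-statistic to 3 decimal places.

S_xy = nΣxy − ΣxΣy = 11·1976 − 87·256 = 21736 − 22272 = -536
S_xx = nΣx² − (Σx)² = 11·745 − 87² = 8195 − 7569 = 626
S_yy = nΣy² − (Σy)² = 11·7222 − 256² = 79442 − 65536 = 13906
r = S_xy / √(S_xx·S_yy) = -536 / √(626·13906) = -536 / √8705156 = -536 / 2950.4501 = -0.1817
t = r·√(n−2)/√(1−r²) = -0.1817·√9 / √(1−0.033015) = -0.545100 / 0.983354 = -0.554

-0.554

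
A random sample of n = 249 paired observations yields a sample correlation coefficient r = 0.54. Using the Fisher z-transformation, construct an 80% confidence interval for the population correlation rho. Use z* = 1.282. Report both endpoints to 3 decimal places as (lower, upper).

Fisher z: z_r = atanh(r) = ½·ln((1+0.54)/(1−0.54)) = 0.604156
SE(z) = 1/√(n−3) = 1/√246 = 0.063758
80% ⇒ z* = 1.282; margin = 1.282·0.063758 = 0.081738
CI on z-scale: (0.522418, 0.685894)
Back-transform: tanh(0.522418) = 0.479564, tanh(0.685894) = 0.595338

(0.480, 0.595)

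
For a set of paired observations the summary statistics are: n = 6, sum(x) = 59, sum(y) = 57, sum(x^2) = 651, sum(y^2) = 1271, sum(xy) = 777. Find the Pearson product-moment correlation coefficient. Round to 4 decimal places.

Numerator: nΣxy − (Σx)(Σy) = 6·777 − (59)(57) = 1299
Denominator: √[(nΣx²−(Σx)²)(nΣy²−(Σy)²)]
  nΣx²−(Σx)² = 6·651 − 3481 = 425;  nΣy²−(Σy)² = 6·1271 − 3249 = 4377
  √(425·4377) = √1860225 = 1363.9007
r = 1299 / 1363.9007 = 0.9524

0.9524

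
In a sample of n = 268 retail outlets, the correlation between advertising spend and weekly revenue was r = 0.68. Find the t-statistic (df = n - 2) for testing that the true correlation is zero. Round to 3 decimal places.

t = r·√(n−2) / √(1−r²) with r = 0.68, n = 268
  = 0.68·√266 / √(1 − 0.4624)
  = 0.68·16.309506 / 0.733212
  = 11.090464 / 0.733212 = 15.126

15.126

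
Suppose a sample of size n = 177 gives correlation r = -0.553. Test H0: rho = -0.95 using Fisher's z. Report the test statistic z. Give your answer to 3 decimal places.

15.949

Fisher z: atanh(-0.553) = -0.622693, atanh(-0.95) = -1.831781
z = (z_r − z_0)·√(n−3) = (-0.622693 − (-1.831781))·√174 = 1.209088 · 13.190906 = 15.949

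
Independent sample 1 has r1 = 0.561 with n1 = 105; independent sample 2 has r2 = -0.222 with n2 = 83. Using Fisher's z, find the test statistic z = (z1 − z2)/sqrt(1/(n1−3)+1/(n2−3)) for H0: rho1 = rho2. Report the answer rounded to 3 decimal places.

5.759

z1 = atanh(0.561) = 0.634291,  z2 = atanh(-0.222) = -0.225759
SE = √(1/(n1−3) + 1/(n2−3)) = √(1/102 + 1/80) = √(0.0098039 + 0.0125000) = √0.0223039 = 0.149345
z = (z1 − z2)/SE = (0.634291 − (-0.225759)) / 0.149345 = 0.860050 / 0.149345 = 5.759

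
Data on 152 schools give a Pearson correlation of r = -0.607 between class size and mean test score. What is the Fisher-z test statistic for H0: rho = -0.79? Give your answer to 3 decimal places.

4.483

Fisher z: atanh(-0.607) = -0.704157, atanh(-0.79) = -1.071432
z = (z_r − z_0)·√(n−3) = (-0.704157 − (-1.071432))·√149 = 0.367275 · 12.206556 = 4.483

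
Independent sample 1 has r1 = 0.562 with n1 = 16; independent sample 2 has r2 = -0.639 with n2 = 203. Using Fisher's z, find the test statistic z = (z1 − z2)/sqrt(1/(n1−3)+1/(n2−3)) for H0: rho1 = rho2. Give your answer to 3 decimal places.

z1 = atanh(0.562) = 0.635752,  z2 = atanh(-0.639) = -0.756482
SE = √(1/(n1−3) + 1/(n2−3)) = √(1/13 + 1/200) = √(0.0769231 + 0.0050000) = √0.0819231 = 0.286222
z = (z1 − z2)/SE = (0.635752 − (-0.756482)) / 0.286222 = 1.392234 / 0.286222 = 4.864

4.864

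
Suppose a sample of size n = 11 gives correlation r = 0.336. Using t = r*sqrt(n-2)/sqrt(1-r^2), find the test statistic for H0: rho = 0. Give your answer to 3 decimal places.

1 − r² = 1 − 0.112896 = 0.887104;  √(1−r²) = 0.941862
√(n−2) = √9 = 3.000000
t = r·√(n−2)/√(1−r²) = 0.336 · 3.000000 / 0.941862 = 1.070

1.070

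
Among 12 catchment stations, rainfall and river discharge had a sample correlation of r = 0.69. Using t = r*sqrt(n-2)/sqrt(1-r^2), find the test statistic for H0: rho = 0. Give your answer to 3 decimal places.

3.015

t = r·√(n−2) / √(1−r²) with r = 0.69, n = 12
  = 0.69·√10 / √(1 − 0.4761)
  = 0.69·3.162278 / 0.723809
  = 2.181972 / 0.723809 = 3.015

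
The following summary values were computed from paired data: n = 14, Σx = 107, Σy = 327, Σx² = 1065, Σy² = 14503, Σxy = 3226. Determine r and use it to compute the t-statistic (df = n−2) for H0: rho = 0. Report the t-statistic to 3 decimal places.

Numerator: nΣxy − (Σx)(Σy) = 14·3226 − (107)(327) = 10175
Denominator: √[(nΣx²−(Σx)²)(nΣy²−(Σy)²)]
  nΣx²−(Σx)² = 14·1065 − 11449 = 3461;  nΣy²−(Σy)² = 14·14503 − 106929 = 96113
  √(3461·96113) = √332647093 = 18238.6154
r = 10175 / 18238.6154 = 0.5579
t = r·√(n−2)/√(1−r²) = 0.5579·√12 / √(1−0.311252) = 1.932622 / 0.829908 = 2.329

2.329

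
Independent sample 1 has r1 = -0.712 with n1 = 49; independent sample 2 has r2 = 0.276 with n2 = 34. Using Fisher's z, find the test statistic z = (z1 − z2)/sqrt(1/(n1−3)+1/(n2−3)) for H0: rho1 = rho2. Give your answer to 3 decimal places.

z1 = atanh(-0.712) = -0.891229,  z2 = atanh(0.276) = 0.283347
SE = √(1/(n1−3) + 1/(n2−3)) = √(1/46 + 1/31) = √(0.0217391 + 0.0322581) = √0.0539972 = 0.232373
z = (z1 − z2)/SE = (-0.891229 − 0.283347) / 0.232373 = -1.174576 / 0.232373 = -5.055

-5.055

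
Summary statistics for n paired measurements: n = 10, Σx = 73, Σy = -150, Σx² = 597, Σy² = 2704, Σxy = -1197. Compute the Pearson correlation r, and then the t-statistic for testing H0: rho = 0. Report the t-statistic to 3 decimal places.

S_xy = nΣxy − ΣxΣy = 10·(-1197) − 73·(-150) = -11970 − (-10950) = -1020
S_xx = nΣx² − (Σx)² = 10·597 − 73² = 5970 − 5329 = 641
S_yy = nΣy² − (Σy)² = 10·2704 − (-150)² = 27040 − 22500 = 4540
r = S_xy / √(S_xx·S_yy) = -1020 / √(641·4540) = -1020 / √2910140 = -1020 / 1705.9132 = -0.5979
t = r·√(n−2)/√(1−r²) = -0.5979·√8 / √(1−0.357484) = -1.691117 / 0.801571 = -2.110

-2.110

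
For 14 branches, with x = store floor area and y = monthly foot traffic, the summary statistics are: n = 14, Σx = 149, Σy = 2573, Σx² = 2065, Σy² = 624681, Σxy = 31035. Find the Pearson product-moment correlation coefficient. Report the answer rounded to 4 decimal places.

Numerator: nΣxy − (Σx)(Σy) = 14·31035 − (149)(2573) = 51113
Denominator: √[(nΣx²−(Σx)²)(nΣy²−(Σy)²)]
  nΣx²−(Σx)² = 14·2065 − 22201 = 6709;  nΣy²−(Σy)² = 14·624681 − 6620329 = 2125205
  √(6709·2125205) = √14258000345 = 119406.8689
r = 51113 / 119406.8689 = 0.4281

0.4281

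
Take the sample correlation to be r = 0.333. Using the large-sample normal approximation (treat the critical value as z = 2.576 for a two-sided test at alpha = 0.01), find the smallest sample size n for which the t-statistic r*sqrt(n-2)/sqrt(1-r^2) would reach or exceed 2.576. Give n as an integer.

56

r√(n−2)/√(1−r²) ≥ 2.576  ⇔  n−2 ≥ (2.576)²·(1−r²)/r²
(1−r²)/r² = (1−0.110889)/0.110889 = 8.0180
n ≥ 2 + 6.635776·8.0180 = 2 + 53.2057 = 55.2057
⌈55.2057⌉ = 56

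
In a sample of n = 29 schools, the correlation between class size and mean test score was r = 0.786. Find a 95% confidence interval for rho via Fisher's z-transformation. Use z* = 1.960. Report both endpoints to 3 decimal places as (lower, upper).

(0.589, 0.895)

Fisher z: z_r = atanh(r) = ½·ln((1+0.786)/(1−0.786)) = 1.060879
SE(z) = 1/√(n−3) = 1/√26 = 0.196116
95% ⇒ z* = 1.960; margin = 1.960·0.196116 = 0.384387
CI on z-scale: (0.676492, 1.445266)
Back-transform: tanh(0.676492) = 0.589234, tanh(1.445266) = 0.894753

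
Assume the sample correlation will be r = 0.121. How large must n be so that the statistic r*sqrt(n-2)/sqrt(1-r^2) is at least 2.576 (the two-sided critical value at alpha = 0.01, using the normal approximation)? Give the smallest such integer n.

449

Need r·√(n−2)/√(1−r²) ≥ 2.576
√(n−2) ≥ 2.576·√(1−0.014641) / 0.121 = 2.576·0.992653 / 0.121 = 21.1328
n−2 ≥ 446.5952  ⇒  n ≥ 448.5952
Smallest integer n = 449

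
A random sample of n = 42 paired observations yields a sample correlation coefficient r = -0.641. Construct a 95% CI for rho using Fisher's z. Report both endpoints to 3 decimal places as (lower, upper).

(-0.791, -0.419)

Fisher z: z_r = atanh(r) = ½·ln((1+(-0.641))/(1−(-0.641))) = -0.759869
SE(z) = 1/√(n−3) = 1/√39 = 0.160128
95% ⇒ z* = 1.960; margin = 1.960·0.160128 = 0.313851
CI on z-scale: (-1.073720, -0.446018)
Back-transform: tanh(-1.073720) = -0.790859, tanh(-0.446018) = -0.418620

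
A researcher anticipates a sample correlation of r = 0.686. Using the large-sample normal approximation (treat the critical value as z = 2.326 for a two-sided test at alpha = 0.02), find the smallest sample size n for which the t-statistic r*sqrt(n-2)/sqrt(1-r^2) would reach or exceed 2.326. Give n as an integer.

9

r√(n−2)/√(1−r²) ≥ 2.326  ⇔  n−2 ≥ (2.326)²·(1−r²)/r²
(1−r²)/r² = (1−0.470596)/0.470596 = 1.1250
n ≥ 2 + 5.410276·1.1250 = 2 + 6.0866 = 8.0866
⌈8.0866⌉ = 9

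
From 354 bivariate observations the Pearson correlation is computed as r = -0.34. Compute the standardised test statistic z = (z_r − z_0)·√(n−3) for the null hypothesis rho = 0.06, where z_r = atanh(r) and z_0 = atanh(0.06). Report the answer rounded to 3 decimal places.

-7.759

z_r = atanh(-0.34) = -0.354093,  z_0 = atanh(0.06) = 0.060072
SE = 1/√(n−3) = 1/√351 = 0.053376
z = (z_r − z_0)/SE = (-0.354093 − 0.060072) / 0.053376 = -0.414165 / 0.053376 = -7.759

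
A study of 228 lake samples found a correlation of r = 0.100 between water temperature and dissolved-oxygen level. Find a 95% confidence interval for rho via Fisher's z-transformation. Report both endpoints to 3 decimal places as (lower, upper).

(-0.030, 0.227)

z_r = atanh(0.100) = 0.100335;  SE = 1/√(n−3) = 1/√225 = 0.066667
z-limits: 0.100335 ± 1.960·0.066667 = 0.100335 ± 0.130667 = [-0.030332, 0.231002]
ρ-limits: (tanh -0.030332, tanh 0.231002) = (-0.030, 0.227)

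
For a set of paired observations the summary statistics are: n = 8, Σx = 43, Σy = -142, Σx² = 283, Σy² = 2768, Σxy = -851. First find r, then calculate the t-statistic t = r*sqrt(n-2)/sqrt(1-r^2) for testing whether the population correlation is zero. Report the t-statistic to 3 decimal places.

-2.998

S_xy = nΣxy − ΣxΣy = 8·(-851) − 43·(-142) = -6808 − (-6106) = -702
S_xx = nΣx² − (Σx)² = 8·283 − 43² = 2264 − 1849 = 415
S_yy = nΣy² − (Σy)² = 8·2768 − (-142)² = 22144 − 20164 = 1980
r = S_xy / √(S_xx·S_yy) = -702 / √(415·1980) = -702 / √821700 = -702 / 906.4767 = -0.7744
t = r·√(n−2)/√(1−r²) = -0.7744·√6 / √(1−0.599695) = -1.896885 / 0.632697 = -2.998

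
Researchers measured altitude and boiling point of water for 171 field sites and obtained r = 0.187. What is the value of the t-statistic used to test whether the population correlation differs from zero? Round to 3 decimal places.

t = r·√(n−2) / √(1−r²) with r = 0.187, n = 171
  = 0.187·√169 / √(1 − 0.034969)
  = 0.187·13.000000 / 0.982360
  = 2.431000 / 0.982360 = 2.475

2.475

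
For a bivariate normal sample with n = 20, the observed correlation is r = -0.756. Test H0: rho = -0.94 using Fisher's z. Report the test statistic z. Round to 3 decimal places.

3.097

Fisher z: atanh(-0.756) = -0.986813, atanh(-0.94) = -1.738049
z = (z_r − z_0)·√(n−3) = (-0.986813 − (-1.738049))·√17 = 0.751236 · 4.123106 = 3.097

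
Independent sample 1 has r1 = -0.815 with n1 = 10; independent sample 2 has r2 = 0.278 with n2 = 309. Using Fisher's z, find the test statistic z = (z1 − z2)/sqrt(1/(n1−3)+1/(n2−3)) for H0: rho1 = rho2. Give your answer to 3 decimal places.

Fisher z-transforms: z1 = atanh(-0.815) = -1.141742, z2 = atanh(0.278) = 0.285513; difference d = -1.427255
Var(d) = 1/7 + 1/306 = 0.1428571 + 0.0032680 = 0.1461251
z = d/√Var(d) = -1.427255 / √0.1461251 = -1.427255 / 0.382263 = -3.734

-3.734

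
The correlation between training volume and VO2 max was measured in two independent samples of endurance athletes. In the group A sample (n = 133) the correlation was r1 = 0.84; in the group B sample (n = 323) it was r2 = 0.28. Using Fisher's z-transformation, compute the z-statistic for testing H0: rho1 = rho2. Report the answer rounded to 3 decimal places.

Fisher z-transforms: z1 = atanh(0.84) = 1.221174, z2 = atanh(0.28) = 0.287682; difference d = 0.933492
Var(d) = 1/130 + 1/320 = 0.0076923 + 0.0031250 = 0.0108173
z = d/√Var(d) = 0.933492 / √0.0108173 = 0.933492 / 0.104006 = 8.975

8.975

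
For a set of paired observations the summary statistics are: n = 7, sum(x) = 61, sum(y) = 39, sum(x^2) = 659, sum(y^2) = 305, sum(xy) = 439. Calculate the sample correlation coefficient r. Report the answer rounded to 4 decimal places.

Numerator: nΣxy − (Σx)(Σy) = 7·439 − (61)(39) = 694
Denominator: √[(nΣx²−(Σx)²)(nΣy²−(Σy)²)]
  nΣx²−(Σx)² = 7·659 − 3721 = 892;  nΣy²−(Σy)² = 7·305 − 1521 = 614
  √(892·614) = √547688 = 740.0595
r = 694 / 740.0595 = 0.9378

0.9378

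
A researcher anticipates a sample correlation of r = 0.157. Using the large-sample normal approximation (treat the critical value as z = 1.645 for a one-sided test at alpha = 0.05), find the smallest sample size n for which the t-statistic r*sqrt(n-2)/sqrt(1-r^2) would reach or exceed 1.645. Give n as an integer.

r√(n−2)/√(1−r²) ≥ 1.645  ⇔  n−2 ≥ (1.645)²·(1−r²)/r²
(1−r²)/r² = (1−0.024649)/0.024649 = 39.5696
n ≥ 2 + 2.706025·39.5696 = 2 + 107.0763 = 109.0763
⌈109.0763⌉ = 110

110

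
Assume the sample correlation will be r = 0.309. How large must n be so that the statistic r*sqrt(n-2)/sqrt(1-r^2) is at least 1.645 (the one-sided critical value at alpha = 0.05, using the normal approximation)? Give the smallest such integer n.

28

r√(n−2)/√(1−r²) ≥ 1.645  ⇔  n−2 ≥ (1.645)²·(1−r²)/r²
(1−r²)/r² = (1−0.095481)/0.095481 = 9.4733
n ≥ 2 + 2.706025·9.4733 = 2 + 25.6350 = 27.6350
⌈27.6350⌉ = 28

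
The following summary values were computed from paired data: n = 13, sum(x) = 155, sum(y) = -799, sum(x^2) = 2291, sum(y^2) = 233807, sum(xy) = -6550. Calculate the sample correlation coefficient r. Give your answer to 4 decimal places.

Numerator: nΣxy − (Σx)(Σy) = 13·(-6550) − (155)(-799) = 38695
Denominator: √[(nΣx²−(Σx)²)(nΣy²−(Σy)²)]
  nΣx²−(Σx)² = 13·2291 − 24025 = 5758;  nΣy²−(Σy)² = 13·233807 − 638401 = 2401090
  √(5758·2401090) = √13825476220 = 117581.7852
r = 38695 / 117581.7852 = 0.3291

0.3291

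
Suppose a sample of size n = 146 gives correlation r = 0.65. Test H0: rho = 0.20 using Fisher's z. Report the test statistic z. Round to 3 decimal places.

6.847

Fisher z: atanh(0.65) = 0.775299, atanh(0.20) = 0.202733
z = (z_r − z_0)·√(n−3) = (0.775299 − 0.202733)·√143 = 0.572566 · 11.958261 = 6.847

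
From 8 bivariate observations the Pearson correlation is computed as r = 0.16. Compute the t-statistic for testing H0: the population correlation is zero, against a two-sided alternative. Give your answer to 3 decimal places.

0.397

1 − r² = 1 − 0.0256 = 0.9744;  √(1−r²) = 0.987117
√(n−2) = √6 = 2.449490
t = r·√(n−2)/√(1−r²) = 0.16 · 2.449490 / 0.987117 = 0.397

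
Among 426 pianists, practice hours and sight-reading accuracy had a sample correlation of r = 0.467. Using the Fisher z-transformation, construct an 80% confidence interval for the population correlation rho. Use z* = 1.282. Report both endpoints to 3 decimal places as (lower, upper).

z_r = atanh(0.467) = 0.506227;  SE = 1/√(n−3) = 1/√423 = 0.048622
z-limits: 0.506227 ± 1.282·0.048622 = 0.506227 ± 0.062333 = [0.443894, 0.568560]
ρ-limits: (tanh 0.443894, tanh 0.568560) = (0.417, 0.514)

(0.417, 0.514)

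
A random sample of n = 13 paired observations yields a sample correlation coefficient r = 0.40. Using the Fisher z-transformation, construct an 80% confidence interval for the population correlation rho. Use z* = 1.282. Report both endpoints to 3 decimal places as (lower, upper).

Fisher z: z_r = atanh(r) = ½·ln((1+0.40)/(1−0.40)) = 0.423649
SE(z) = 1/√(n−3) = 1/√10 = 0.316228
80% ⇒ z* = 1.282; margin = 1.282·0.316228 = 0.405404
CI on z-scale: (0.018245, 0.829053)
Back-transform: tanh(0.018245) = 0.018243, tanh(0.829053) = 0.679967

(0.018, 0.680)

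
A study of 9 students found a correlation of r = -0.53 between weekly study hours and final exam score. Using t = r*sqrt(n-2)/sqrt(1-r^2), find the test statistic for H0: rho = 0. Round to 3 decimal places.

-1.654

1 − r² = 1 − 0.2809 = 0.7191;  √(1−r²) = 0.847998
√(n−2) = √7 = 2.645751
t = r·√(n−2)/√(1−r²) = -0.53 · 2.645751 / 0.847998 = -1.654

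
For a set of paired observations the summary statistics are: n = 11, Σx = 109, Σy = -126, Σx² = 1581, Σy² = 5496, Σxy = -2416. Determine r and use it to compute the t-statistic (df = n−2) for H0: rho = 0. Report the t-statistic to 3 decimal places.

-4.288

S_xy = nΣxy − ΣxΣy = 11·(-2416) − 109·(-126) = -26576 − (-13734) = -12842
S_xx = nΣx² − (Σx)² = 11·1581 − 109² = 17391 − 11881 = 5510
S_yy = nΣy² − (Σy)² = 11·5496 − (-126)² = 60456 − 15876 = 44580
r = S_xy / √(S_xx·S_yy) = -12842 / √(5510·44580) = -12842 / √245635800 = -12842 / 15672.7726 = -0.8194
t = r·√(n−2)/√(1−r²) = -0.8194·√9 / √(1−0.671416) = -2.458200 / 0.573222 = -4.288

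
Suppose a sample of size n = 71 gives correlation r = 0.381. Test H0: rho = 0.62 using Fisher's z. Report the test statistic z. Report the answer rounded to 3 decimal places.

z_r = atanh(0.381) = 0.401229,  z_0 = atanh(0.62) = 0.725005
SE = 1/√(n−3) = 1/√68 = 0.121268
z = (z_r − z_0)/SE = (0.401229 − 0.725005) / 0.121268 = -0.323776 / 0.121268 = -2.670

-2.670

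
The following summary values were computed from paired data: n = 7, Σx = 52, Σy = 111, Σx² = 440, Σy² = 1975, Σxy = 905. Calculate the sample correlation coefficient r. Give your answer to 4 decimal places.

Numerator: nΣxy − (Σx)(Σy) = 7·905 − (52)(111) = 563
Denominator: √[(nΣx²−(Σx)²)(nΣy²−(Σy)²)]
  nΣx²−(Σx)² = 7·440 − 2704 = 376;  nΣy²−(Σy)² = 7·1975 − 12321 = 1504
  √(376·1504) = √565504 = 752.0000
r = 563 / 752.0000 = 0.7487

0.7487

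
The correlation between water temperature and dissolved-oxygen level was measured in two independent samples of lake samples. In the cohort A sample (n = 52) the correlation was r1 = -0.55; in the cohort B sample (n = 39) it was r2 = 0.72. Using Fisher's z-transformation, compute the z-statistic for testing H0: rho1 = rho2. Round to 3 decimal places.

Fisher z-transforms: z1 = atanh(-0.55) = -0.618381, z2 = atanh(0.72) = 0.907645; difference d = -1.526026
Var(d) = 1/49 + 1/36 = 0.0204082 + 0.0277778 = 0.0481860
z = d/√Var(d) = -1.526026 / √0.0481860 = -1.526026 / 0.219513 = -6.952

-6.952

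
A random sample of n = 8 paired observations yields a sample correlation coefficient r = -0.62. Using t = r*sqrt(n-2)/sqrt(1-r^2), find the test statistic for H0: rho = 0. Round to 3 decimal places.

-1.936

t = r·√(n−2) / √(1−r²) with r = -0.62, n = 8
  = -0.62·√6 / √(1 − 0.3844)
  = -0.62·2.449490 / 0.784602
  = -1.518684 / 0.784602 = -1.936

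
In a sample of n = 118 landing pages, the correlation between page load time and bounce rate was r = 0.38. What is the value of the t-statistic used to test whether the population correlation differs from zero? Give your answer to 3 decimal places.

4.425

t = r·√(n−2) / √(1−r²) with r = 0.38, n = 118
  = 0.38·√116 / √(1 − 0.1444)
  = 0.38·10.770330 / 0.924986
  = 4.092725 / 0.924986 = 4.425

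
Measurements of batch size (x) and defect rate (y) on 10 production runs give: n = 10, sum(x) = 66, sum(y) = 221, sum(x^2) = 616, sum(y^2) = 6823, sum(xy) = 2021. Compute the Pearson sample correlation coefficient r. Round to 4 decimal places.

0.9509

Numerator: nΣxy − (Σx)(Σy) = 10·2021 − (66)(221) = 5624
Denominator: √[(nΣx²−(Σx)²)(nΣy²−(Σy)²)]
  nΣx²−(Σx)² = 10·616 − 4356 = 1804;  nΣy²−(Σy)² = 10·6823 − 48841 = 19389
  √(1804·19389) = √34977756 = 5914.1995
r = 5624 / 5914.1995 = 0.9509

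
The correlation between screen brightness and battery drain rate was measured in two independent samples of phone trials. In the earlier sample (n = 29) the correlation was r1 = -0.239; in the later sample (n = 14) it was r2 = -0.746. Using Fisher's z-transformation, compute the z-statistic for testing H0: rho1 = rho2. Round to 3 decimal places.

z1 = atanh(-0.239) = -0.243713,  z2 = atanh(-0.746) = -0.963874
SE = √(1/(n1−3) + 1/(n2−3)) = √(1/26 + 1/11) = √(0.0384615 + 0.0909091) = √0.1293706 = 0.359681
z = (z1 − z2)/SE = (-0.243713 − (-0.963874)) / 0.359681 = 0.720161 / 0.359681 = 2.002

2.002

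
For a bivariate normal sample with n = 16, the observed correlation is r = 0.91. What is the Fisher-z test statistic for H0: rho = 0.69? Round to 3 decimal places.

2.450

Fisher z: atanh(0.91) = 1.527524, atanh(0.69) = 0.847956
z = (z_r − z_0)·√(n−3) = (1.527524 − 0.847956)·√13 = 0.679568 · 3.605551 = 2.450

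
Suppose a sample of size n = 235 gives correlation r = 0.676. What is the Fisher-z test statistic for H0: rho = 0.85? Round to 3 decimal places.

-6.617

z_r = atanh(0.676) = 0.821711,  z_0 = atanh(0.85) = 1.256153
SE = 1/√(n−3) = 1/√232 = 0.065653
z = (z_r − z_0)/SE = (0.821711 − 1.256153) / 0.065653 = -0.434442 / 0.065653 = -6.617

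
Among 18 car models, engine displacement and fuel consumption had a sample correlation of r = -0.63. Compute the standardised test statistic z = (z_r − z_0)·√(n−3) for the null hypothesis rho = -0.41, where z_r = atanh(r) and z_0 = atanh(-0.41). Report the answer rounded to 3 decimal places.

Fisher z: atanh(-0.63) = -0.741416, atanh(-0.41) = -0.435611
z = (z_r − z_0)·√(n−3) = (-0.741416 − (-0.435611))·√15 = -0.305805 · 3.872983 = -1.184

-1.184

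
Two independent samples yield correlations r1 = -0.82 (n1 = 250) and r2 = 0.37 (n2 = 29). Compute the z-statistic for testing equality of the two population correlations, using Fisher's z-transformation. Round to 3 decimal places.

Fisher z-transforms: z1 = atanh(-0.82) = -1.156817, z2 = atanh(0.37) = 0.388423; difference d = -1.545240
Var(d) = 1/247 + 1/26 = 0.0040486 + 0.0384615 = 0.0425101
z = d/√Var(d) = -1.545240 / √0.0425101 = -1.545240 / 0.206180 = -7.495

-7.495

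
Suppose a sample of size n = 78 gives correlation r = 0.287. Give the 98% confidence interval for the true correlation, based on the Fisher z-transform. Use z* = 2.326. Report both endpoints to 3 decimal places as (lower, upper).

(0.027, 0.511)

Fisher z: z_r = atanh(r) = ½·ln((1+0.287)/(1−0.287)) = 0.295294
SE(z) = 1/√(n−3) = 1/√75 = 0.115470
98% ⇒ z* = 2.326; margin = 2.326·0.115470 = 0.268583
CI on z-scale: (0.026711, 0.563877)
Back-transform: tanh(0.026711) = 0.026705, tanh(0.563877) = 0.510848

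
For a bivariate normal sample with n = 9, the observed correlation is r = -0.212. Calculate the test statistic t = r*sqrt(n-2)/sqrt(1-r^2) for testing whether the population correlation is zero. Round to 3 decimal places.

-0.574

1 − r² = 1 − 0.044944 = 0.955056;  √(1−r²) = 0.977270
√(n−2) = √7 = 2.645751
t = r·√(n−2)/√(1−r²) = -0.212 · 2.645751 / 0.977270 = -0.574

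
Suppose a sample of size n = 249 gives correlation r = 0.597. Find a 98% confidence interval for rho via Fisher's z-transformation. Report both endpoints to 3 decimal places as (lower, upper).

Fisher z: z_r = atanh(r) = ½·ln((1+0.597)/(1−0.597)) = 0.688473
SE(z) = 1/√(n−3) = 1/√246 = 0.063758
98% ⇒ z* = 2.326; margin = 2.326·0.063758 = 0.148301
CI on z-scale: (0.540172, 0.836774)
Back-transform: tanh(0.540172) = 0.493118, tanh(0.836774) = 0.684097

(0.493, 0.684)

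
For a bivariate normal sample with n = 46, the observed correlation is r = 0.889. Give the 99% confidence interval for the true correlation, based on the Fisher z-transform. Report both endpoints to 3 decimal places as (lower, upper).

z_r = atanh(0.889) = 1.417136;  SE = 1/√(n−3) = 1/√43 = 0.152499
z-limits: 1.417136 ± 2.576·0.152499 = 1.417136 ± 0.392837 = [1.024299, 1.809973]
ρ-limits: (tanh 1.024299, tanh 1.809973) = (0.772, 0.948)

(0.772, 0.948)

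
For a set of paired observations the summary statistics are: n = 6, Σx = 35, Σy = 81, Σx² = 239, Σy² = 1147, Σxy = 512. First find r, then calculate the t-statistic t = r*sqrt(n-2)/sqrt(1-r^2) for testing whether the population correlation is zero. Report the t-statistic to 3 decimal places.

Numerator: nΣxy − (Σx)(Σy) = 6·512 − (35)(81) = 237
Denominator: √[(nΣx²−(Σx)²)(nΣy²−(Σy)²)]
  nΣx²−(Σx)² = 6·239 − 1225 = 209;  nΣy²−(Σy)² = 6·1147 − 6561 = 321
  √(209·321) = √67089 = 259.0154
r = 237 / 259.0154 = 0.9150
t = r·√(n−2)/√(1−r²) = 0.9150·√4 / √(1−0.837225) = 1.830000 / 0.403454 = 4.536

4.536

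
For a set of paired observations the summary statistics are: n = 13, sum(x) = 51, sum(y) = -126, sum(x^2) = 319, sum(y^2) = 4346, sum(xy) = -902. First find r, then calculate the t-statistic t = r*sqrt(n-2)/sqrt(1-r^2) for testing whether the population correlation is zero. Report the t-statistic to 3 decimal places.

S_xy = nΣxy − ΣxΣy = 13·(-902) − 51·(-126) = -11726 − (-6426) = -5300
S_xx = nΣx² − (Σx)² = 13·319 − 51² = 4147 − 2601 = 1546
S_yy = nΣy² − (Σy)² = 13·4346 − (-126)² = 56498 − 15876 = 40622
r = S_xy / √(S_xx·S_yy) = -5300 / √(1546·40622) = -5300 / √62801612 = -5300 / 7924.7468 = -0.6688
t = r·√(n−2)/√(1−r²) = -0.6688·√11 / √(1−0.447293) = -2.218159 / 0.743443 = -2.984

-2.984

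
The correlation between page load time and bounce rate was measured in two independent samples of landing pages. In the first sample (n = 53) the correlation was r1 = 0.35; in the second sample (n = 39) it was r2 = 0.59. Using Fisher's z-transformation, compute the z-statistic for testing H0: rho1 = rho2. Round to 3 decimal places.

z1 = atanh(0.35) = 0.365444,  z2 = atanh(0.59) = 0.677666
SE = √(1/(n1−3) + 1/(n2−3)) = √(1/50 + 1/36) = √(0.0200000 + 0.0277778) = √0.0477778 = 0.218581
z = (z1 − z2)/SE = (0.365444 − 0.677666) / 0.218581 = -0.312222 / 0.218581 = -1.428

-1.428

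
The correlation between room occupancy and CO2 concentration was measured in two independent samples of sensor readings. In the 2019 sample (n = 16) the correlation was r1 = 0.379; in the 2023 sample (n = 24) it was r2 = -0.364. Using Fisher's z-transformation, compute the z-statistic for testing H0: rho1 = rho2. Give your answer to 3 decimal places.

2.211

z1 = atanh(0.379) = 0.398891,  z2 = atanh(-0.364) = -0.381489
SE = √(1/(n1−3) + 1/(n2−3)) = √(1/13 + 1/21) = √(0.0769231 + 0.0476190) = √0.1245421 = 0.352905
z = (z1 − z2)/SE = (0.398891 − (-0.381489)) / 0.352905 = 0.780380 / 0.352905 = 2.211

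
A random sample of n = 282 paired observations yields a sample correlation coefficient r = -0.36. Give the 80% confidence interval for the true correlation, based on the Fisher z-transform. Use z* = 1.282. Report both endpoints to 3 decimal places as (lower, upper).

Fisher z: z_r = atanh(r) = ½·ln((1+(-0.36))/(1−(-0.36))) = -0.376886
SE(z) = 1/√(n−3) = 1/√279 = 0.059868
80% ⇒ z* = 1.282; margin = 1.282·0.059868 = 0.076751
CI on z-scale: (-0.453637, -0.300135)
Back-transform: tanh(-0.453637) = -0.424884, tanh(-0.300135) = -0.291436

(-0.425, -0.291)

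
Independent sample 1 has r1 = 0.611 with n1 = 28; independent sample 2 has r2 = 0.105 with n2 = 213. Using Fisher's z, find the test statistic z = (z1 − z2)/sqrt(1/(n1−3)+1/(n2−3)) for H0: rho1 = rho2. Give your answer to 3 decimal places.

z1 = atanh(0.611) = 0.710516,  z2 = atanh(0.105) = 0.105388
SE = √(1/(n1−3) + 1/(n2−3)) = √(1/25 + 1/210) = √(0.0400000 + 0.0047619) = √0.0447619 = 0.211570
z = (z1 − z2)/SE = (0.710516 − 0.105388) / 0.211570 = 0.605128 / 0.211570 = 2.860

2.860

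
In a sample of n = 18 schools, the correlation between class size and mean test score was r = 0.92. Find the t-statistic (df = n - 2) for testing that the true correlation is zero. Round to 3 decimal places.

9.390

1 − r² = 1 − 0.8464 = 0.1536;  √(1−r²) = 0.391918
√(n−2) = √16 = 4.000000
t = r·√(n−2)/√(1−r²) = 0.92 · 4.000000 / 0.391918 = 9.390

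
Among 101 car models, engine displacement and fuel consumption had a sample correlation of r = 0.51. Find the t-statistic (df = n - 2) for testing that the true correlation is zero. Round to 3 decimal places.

5.899

t = r·√(n−2) / √(1−r²) with r = 0.51, n = 101
  = 0.51·√99 / √(1 − 0.2601)
  = 0.51·9.949874 / 0.860174
  = 5.074436 / 0.860174 = 5.899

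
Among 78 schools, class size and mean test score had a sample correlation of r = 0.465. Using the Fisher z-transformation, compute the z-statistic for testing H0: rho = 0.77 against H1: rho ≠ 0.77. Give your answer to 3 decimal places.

-4.474

z_r = atanh(0.465) = 0.503672,  z_0 = atanh(0.77) = 1.020328
SE = 1/√(n−3) = 1/√75 = 0.115470
z = (z_r − z_0)/SE = (0.503672 − 1.020328) / 0.115470 = -0.516656 / 0.115470 = -4.474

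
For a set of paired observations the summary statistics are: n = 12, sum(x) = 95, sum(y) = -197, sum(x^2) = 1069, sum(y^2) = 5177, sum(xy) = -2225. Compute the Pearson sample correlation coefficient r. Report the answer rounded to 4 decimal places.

S_xy = nΣxy − ΣxΣy = 12·(-2225) − 95·(-197) = -26700 − (-18715) = -7985
S_xx = nΣx² − (Σx)² = 12·1069 − 95² = 12828 − 9025 = 3803
S_yy = nΣy² − (Σy)² = 12·5177 − (-197)² = 62124 − 38809 = 23315
r = S_xy / √(S_xx·S_yy) = -7985 / √(3803·23315) = -7985 / √88666945 = -7985 / 9416.3127 = -0.8480

-0.8480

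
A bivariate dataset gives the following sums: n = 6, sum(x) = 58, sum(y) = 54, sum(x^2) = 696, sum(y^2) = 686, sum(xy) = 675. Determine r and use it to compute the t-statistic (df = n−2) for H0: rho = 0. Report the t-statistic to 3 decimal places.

Numerator: nΣxy − (Σx)(Σy) = 6·675 − (58)(54) = 918
Denominator: √[(nΣx²−(Σx)²)(nΣy²−(Σy)²)]
  nΣx²−(Σx)² = 6·696 − 3364 = 812;  nΣy²−(Σy)² = 6·686 − 2916 = 1200
  √(812·1200) = √974400 = 987.1170
r = 918 / 987.1170 = 0.9300
t = r·√(n−2)/√(1−r²) = 0.9300·√4 / √(1−0.864900) = 1.860000 / 0.367560 = 5.060

5.060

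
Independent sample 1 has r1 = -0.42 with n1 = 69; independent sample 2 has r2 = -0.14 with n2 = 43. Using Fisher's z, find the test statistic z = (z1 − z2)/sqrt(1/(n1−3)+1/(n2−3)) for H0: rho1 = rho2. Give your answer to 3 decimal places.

-1.531

z1 = atanh(-0.42) = -0.447692,  z2 = atanh(-0.14) = -0.140926
SE = √(1/(n1−3) + 1/(n2−3)) = √(1/66 + 1/40) = √(0.0151515 + 0.0250000) = √0.0401515 = 0.200378
z = (z1 − z2)/SE = (-0.447692 − (-0.140926)) / 0.200378 = -0.306766 / 0.200378 = -1.531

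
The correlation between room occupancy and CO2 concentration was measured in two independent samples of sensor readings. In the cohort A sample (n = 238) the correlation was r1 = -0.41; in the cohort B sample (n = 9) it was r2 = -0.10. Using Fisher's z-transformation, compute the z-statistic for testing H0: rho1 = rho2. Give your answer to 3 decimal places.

Fisher z-transforms: z1 = atanh(-0.41) = -0.435611, z2 = atanh(-0.10) = -0.100335; difference d = -0.335276
Var(d) = 1/235 + 1/6 = 0.0042553 + 0.1666667 = 0.1709220
z = d/√Var(d) = -0.335276 / √0.1709220 = -0.335276 / 0.413427 = -0.811

-0.811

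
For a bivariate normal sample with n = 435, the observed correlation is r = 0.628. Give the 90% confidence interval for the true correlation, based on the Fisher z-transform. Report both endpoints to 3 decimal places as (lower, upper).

z_r = atanh(0.628) = 0.738107;  SE = 1/√(n−3) = 1/√432 = 0.048113
z-limits: 0.738107 ± 1.645·0.048113 = 0.738107 ± 0.079146 = [0.658961, 0.817253]
ρ-limits: (tanh 0.658961, tanh 0.817253) = (0.578, 0.674)

(0.578, 0.674)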